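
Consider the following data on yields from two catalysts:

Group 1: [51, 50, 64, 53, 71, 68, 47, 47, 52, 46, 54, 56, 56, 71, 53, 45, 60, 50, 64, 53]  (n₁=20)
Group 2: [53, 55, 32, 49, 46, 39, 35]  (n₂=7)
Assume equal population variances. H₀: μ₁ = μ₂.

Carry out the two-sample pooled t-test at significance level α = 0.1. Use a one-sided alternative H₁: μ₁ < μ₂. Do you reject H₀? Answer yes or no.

x̄₁=55.550, s₁=8.147, n₁=20
x̄₂=44.143, s₂=8.952, n₂=7
s_p² = [19·8.147² + 6·8.952²]/25 = 69.6723
SE = √(s_p²·(1/20+1/7)) = 3.6656
t = (55.550−44.143)/3.6656 = 3.1119
df = 25
p-value (one-sided, H₁ less) = 0.99770
At α=0.1: p ≥ α → fail to reject H₀

reject H₀: no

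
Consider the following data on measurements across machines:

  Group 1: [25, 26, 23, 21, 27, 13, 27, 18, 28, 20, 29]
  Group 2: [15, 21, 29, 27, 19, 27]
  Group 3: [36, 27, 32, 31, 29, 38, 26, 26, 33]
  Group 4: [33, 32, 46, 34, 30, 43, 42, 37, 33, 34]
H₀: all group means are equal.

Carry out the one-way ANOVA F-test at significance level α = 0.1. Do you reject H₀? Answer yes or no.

reject H₀: yes

Group means [23.36, 23.00, 30.89, 36.40], grand mean 28.806
SSB = Σnᵢ(x̄ᵢ−x̄)² = 1143.805; SSW = ΣΣ(x−x̄ᵢ)² = 805.834
MSB = 1143.805/3 = 381.2682; MSW = 805.834/32 = 25.1823
F = MSB/MSW = 15.1403
df = (3, 32)
p-value (upper-tail) = 0.00000
At α=0.1: p < α → reject H₀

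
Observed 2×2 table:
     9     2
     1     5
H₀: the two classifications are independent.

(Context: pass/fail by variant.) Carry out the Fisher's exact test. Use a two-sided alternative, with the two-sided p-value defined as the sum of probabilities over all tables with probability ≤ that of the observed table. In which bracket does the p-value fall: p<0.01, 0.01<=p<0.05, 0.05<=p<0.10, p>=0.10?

p-value bracket: 0.01<=p<0.05

Margins: r₁=11, r₂=6, c₁=10, c₂=7, n=17
p_obs = C(11,9)·C(6,1)/C(17,10); sum pmf over tables with pmf ≤ p_obs
p-value (two-sided) = 0.03450
→ bracket: 0.01<=p<0.05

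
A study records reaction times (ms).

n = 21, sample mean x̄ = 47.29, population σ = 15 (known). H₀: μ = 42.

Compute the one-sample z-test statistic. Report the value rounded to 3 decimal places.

SE = σ/√n = 15/√21 = 3.2733
z = (x̄−μ₀)/SE = (47.29−42)/3.2733 = 1.6161

test statistic = 1.616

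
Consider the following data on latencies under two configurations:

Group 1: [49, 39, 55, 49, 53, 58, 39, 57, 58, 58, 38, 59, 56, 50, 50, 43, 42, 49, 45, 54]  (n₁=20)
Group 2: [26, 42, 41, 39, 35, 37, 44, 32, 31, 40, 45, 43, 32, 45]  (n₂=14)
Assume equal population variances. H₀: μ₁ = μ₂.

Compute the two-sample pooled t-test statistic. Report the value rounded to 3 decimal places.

test statistic = 5.230

x̄₁=50.050, s₁=7.015, n₁=20
x̄₂=38.000, s₂=5.974, n₂=14
s_p² = [19·7.015² + 13·5.974²]/32 = 43.7172
SE = √(s_p²·(1/20+1/14)) = 2.3040
t = (50.050−38.000)/2.3040 = 5.2300
df = 32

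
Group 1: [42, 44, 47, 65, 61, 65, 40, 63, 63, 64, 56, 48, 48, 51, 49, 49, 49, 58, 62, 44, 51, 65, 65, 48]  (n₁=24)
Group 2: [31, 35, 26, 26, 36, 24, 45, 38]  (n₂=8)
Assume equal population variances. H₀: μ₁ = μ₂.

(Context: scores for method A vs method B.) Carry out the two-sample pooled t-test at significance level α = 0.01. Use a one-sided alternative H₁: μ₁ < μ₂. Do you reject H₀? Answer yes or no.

reject H₀: no

x̄₁=54.042, s₁=8.518, n₁=24
x̄₂=32.625, s₂=7.210, n₂=8
s_p² = [23·8.518² + 7·7.210²]/30 = 67.7611
SE = √(s_p²·(1/24+1/8)) = 3.3606
t = (54.042−32.625)/3.3606 = 6.3729
df = 30
p-value (one-sided, H₁ less) = 1.00000
At α=0.01: p ≥ α → fail to reject H₀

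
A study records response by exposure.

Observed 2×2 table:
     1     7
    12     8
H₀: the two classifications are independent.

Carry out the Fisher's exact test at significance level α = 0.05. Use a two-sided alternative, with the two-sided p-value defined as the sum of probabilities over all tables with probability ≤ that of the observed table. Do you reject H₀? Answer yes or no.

Margins: r₁=8, r₂=20, c₁=13, c₂=15, n=28
p_obs = C(8,1)·C(20,12)/C(28,13); sum pmf over tables with pmf ≤ p_obs
p-value (two-sided) = 0.03768
At α=0.05: p < α → reject H₀

reject H₀: yes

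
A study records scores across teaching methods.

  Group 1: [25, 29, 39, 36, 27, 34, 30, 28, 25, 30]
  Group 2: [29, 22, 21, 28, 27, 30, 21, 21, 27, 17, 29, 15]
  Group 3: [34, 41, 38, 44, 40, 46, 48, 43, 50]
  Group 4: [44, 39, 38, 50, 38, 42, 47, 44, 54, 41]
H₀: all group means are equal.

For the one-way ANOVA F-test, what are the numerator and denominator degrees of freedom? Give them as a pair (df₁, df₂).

degrees of freedom = [3, 37]

k = 4 groups, N = 41 total
df = (k−1, N−k) = (4−1, 41−4) = (3, 37)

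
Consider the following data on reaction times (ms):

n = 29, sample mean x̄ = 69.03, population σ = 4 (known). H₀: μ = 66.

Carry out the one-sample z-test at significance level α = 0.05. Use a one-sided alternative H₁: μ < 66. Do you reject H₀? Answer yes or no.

SE = σ/√n = 4/√29 = 0.7428
z = (x̄−μ₀)/SE = (69.03−66)/0.7428 = 4.0793
p-value (one-sided, H₁ less) = 0.99998
At α=0.05: p ≥ α → fail to reject H₀

reject H₀: no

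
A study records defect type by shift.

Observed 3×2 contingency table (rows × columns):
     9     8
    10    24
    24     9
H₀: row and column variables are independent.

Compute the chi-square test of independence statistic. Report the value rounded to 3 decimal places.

Row totals [17, 34, 33], col totals [43, 41], n=84
χ² = (9−8.70)²/8.70 + (8−8.30)²/8.30 + (10−17.40)²/17.40 + (24−16.60)²/16.60 + (24−16.89)²/16.89 + (9−16.11)²/16.11 = 12.6012
df = 2

test statistic = 12.601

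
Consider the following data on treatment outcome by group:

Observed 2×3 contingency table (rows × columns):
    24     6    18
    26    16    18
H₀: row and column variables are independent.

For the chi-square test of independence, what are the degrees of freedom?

df = (r−1)(c−1) = (2−1)·(3−1) = 2

degrees of freedom = 2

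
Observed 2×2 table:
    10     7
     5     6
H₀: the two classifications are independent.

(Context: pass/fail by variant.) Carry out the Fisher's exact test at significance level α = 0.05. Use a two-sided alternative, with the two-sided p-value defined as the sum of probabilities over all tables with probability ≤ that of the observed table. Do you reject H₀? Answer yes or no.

Margins: r₁=17, r₂=11, c₁=15, c₂=13, n=28
p_obs = C(17,10)·C(11,5)/C(28,15); sum pmf over tables with pmf ≤ p_obs
p-value (two-sided) = 0.70004
At α=0.05: p ≥ α → fail to reject H₀

reject H₀: no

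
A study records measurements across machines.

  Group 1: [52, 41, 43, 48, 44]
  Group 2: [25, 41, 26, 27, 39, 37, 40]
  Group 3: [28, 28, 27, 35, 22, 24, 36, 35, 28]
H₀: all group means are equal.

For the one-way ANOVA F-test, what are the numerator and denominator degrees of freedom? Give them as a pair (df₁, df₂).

degrees of freedom = [2, 18]

k = 3 groups, N = 21 total
df = (k−1, N−k) = (3−1, 21−3) = (2, 18)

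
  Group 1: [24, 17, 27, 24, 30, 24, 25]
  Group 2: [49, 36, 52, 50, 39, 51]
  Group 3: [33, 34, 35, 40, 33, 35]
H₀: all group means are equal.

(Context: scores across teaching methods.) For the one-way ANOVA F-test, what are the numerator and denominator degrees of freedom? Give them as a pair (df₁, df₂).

k = 3 groups, N = 19 total
df = (k−1, N−k) = (3−1, 19−3) = (2, 16)

degrees of freedom = [2, 16]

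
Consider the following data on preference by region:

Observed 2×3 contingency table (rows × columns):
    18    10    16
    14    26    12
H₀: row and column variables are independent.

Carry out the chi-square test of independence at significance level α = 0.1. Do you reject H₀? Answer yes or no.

Row totals [44, 52], col totals [32, 36, 28], n=96
χ² = (18−14.67)²/14.67 + (10−16.50)²/16.50 + (16−12.83)²/12.83 + (14−17.33)²/17.33 + (26−19.50)²/19.50 + (12−15.17)²/15.17 = 7.5684
df = 2
p-value (upper-tail) = 0.02273
At α=0.1: p < α → reject H₀

reject H₀: yes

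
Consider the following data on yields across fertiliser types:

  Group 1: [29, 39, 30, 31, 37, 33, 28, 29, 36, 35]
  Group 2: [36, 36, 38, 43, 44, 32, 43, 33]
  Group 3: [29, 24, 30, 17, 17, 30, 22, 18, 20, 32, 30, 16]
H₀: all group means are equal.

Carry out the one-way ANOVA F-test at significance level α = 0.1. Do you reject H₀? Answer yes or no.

Group means [32.70, 38.12, 23.75], grand mean 30.567
SSB = Σnᵢ(x̄ᵢ−x̄)² = 1060.142; SSW = ΣΣ(x−x̄ᵢ)² = 703.225
MSB = 1060.142/2 = 530.0708; MSW = 703.225/27 = 26.0454
F = MSB/MSW = 20.3518
df = (2, 27)
p-value (upper-tail) = 0.00000
At α=0.1: p < α → reject H₀

reject H₀: yes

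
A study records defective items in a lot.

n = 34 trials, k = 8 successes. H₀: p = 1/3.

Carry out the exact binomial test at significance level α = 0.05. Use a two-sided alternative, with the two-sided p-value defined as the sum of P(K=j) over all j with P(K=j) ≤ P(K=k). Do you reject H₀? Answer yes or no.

reject H₀: no

Exact binomial: n=34, k=8, p₀=1/3=0.3333
P(X=j) = C(n,j)·p₀^j·(1−p₀)^(n−j); p = Σ P(X=j) over j with P(X=j) ≤ P(X=8)
p-value (two-sided) = 0.27652
At α=0.05: p ≥ α → fail to reject H₀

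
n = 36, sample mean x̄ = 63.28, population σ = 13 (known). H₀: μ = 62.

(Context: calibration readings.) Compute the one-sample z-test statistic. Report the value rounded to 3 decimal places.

SE = σ/√n = 13/√36 = 2.1667
z = (x̄−μ₀)/SE = (63.28−62)/2.1667 = 0.5908

test statistic = 0.591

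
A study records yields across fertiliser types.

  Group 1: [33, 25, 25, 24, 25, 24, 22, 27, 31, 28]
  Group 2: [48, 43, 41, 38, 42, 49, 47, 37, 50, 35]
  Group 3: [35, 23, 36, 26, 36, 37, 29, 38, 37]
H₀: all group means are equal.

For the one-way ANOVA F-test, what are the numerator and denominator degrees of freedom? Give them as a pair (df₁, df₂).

k = 3 groups, N = 29 total
df = (k−1, N−k) = (3−1, 29−3) = (2, 26)

degrees of freedom = [2, 26]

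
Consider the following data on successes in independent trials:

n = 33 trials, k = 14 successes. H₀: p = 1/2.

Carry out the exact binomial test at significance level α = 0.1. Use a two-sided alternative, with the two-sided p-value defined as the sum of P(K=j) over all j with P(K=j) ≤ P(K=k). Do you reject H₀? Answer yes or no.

reject H₀: no

Exact binomial: n=33, k=14, p₀=1/2=0.5000
P(X=j) = C(n,j)·p₀^j·(1−p₀)^(n−j); p = Σ P(X=j) over j with P(X=j) ≤ P(X=14)
p-value (two-sided) = 0.48685
At α=0.1: p ≥ α → fail to reject H₀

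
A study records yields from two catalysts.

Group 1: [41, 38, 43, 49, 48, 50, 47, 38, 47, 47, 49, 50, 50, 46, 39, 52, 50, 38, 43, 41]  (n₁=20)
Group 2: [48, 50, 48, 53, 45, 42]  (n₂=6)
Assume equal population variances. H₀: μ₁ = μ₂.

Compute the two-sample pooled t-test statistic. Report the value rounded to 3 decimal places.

test statistic = -1.117

x̄₁=45.300, s₁=4.725, n₁=20
x̄₂=47.667, s₂=3.830, n₂=6
s_p² = [19·4.725² + 5·3.830²]/24 = 20.7306
SE = √(s_p²·(1/20+1/6)) = 2.1193
t = (45.300−47.667)/2.1193 = -1.1167
df = 24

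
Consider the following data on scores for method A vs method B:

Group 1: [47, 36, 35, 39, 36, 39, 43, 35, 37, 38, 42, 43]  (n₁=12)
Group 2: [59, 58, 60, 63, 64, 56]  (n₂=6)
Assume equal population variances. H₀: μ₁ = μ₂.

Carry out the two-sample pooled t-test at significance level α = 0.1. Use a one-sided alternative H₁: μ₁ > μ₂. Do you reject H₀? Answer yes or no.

x̄₁=39.167, s₁=3.810, n₁=12
x̄₂=60.000, s₂=3.033, n₂=6
s_p² = [11·3.810² + 5·3.033²]/16 = 12.8542
SE = √(s_p²·(1/12+1/6)) = 1.7926
t = (39.167−60.000)/1.7926 = -11.6216
df = 16
p-value (one-sided, H₁ greater) = 1.00000
At α=0.1: p ≥ α → fail to reject H₀

reject H₀: no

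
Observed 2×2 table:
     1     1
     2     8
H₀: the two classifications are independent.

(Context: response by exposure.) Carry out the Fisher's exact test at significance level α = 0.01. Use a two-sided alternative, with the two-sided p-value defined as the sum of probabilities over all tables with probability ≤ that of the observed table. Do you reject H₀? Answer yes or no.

reject H₀: no

Margins: r₁=2, r₂=10, c₁=3, c₂=9, n=12
p_obs = C(2,1)·C(10,2)/C(12,3); sum pmf over tables with pmf ≤ p_obs
p-value (two-sided) = 0.45455
At α=0.01: p ≥ α → fail to reject H₀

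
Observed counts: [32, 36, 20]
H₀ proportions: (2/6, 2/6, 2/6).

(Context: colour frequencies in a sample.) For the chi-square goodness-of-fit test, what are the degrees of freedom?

df = k − 1 = 3 − 1 = 2

degrees of freedom = 2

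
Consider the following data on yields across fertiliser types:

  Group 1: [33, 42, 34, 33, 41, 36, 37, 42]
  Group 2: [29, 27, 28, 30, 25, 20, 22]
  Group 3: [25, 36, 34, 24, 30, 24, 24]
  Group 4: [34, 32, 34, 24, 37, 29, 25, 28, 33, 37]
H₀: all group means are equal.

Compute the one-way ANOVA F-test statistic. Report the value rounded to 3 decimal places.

test statistic = 9.541

Group means [37.25, 25.86, 28.14, 31.30], grand mean 30.906
SSB = Σnᵢ(x̄ᵢ−x̄)² = 555.404; SSW = ΣΣ(x−x̄ᵢ)² = 543.314
MSB = 555.404/3 = 185.1348; MSW = 543.314/28 = 19.4041
F = MSB/MSW = 9.5410
df = (3, 28)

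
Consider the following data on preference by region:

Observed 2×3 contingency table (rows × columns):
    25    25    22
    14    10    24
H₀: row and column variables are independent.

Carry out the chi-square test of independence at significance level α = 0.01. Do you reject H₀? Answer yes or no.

Row totals [72, 48], col totals [39, 35, 46], n=120
χ² = (25−23.40)²/23.40 + (25−21.00)²/21.00 + (22−27.60)²/27.60 + (14−15.60)²/15.60 + (10−14.00)²/14.00 + (24−18.40)²/18.40 = 5.0188
df = 2
p-value (upper-tail) = 0.08132
At α=0.01: p ≥ α → fail to reject H₀

reject H₀: no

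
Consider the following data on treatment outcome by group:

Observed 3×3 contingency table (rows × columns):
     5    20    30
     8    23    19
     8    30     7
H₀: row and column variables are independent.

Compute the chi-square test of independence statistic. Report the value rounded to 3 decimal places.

Row totals [55, 50, 45], col totals [21, 73, 56], n=150
χ² = (5−7.70)²/7.70 + (20−26.77)²/26.77 + (30−20.53)²/20.53 + (8−7.00)²/7.00 + (23−24.33)²/24.33 + (19−18.67)²/18.67 + (8−6.30)²/6.30 + (30−21.90)²/21.90 + (7−16.80)²/16.80 = 16.4150
df = 4

test statistic = 16.415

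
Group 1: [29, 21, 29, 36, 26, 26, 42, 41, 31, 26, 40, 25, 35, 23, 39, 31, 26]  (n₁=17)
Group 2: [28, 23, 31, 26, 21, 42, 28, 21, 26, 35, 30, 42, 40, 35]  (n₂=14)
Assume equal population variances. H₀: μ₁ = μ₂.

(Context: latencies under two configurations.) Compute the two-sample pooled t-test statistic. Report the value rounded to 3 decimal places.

x̄₁=30.941, s₁=6.685, n₁=17
x̄₂=30.571, s₂=7.261, n₂=14
s_p² = [16·6.685² + 13·7.261²]/29 = 48.2886
SE = √(s_p²·(1/17+1/14)) = 2.5079
t = (30.941−30.571)/2.5079 = 0.1474
df = 29

test statistic = 0.147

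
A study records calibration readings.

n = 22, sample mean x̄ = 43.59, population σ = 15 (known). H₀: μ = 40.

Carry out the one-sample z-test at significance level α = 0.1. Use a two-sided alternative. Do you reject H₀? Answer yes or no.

reject H₀: no

SE = σ/√n = 15/√22 = 3.1980
z = (x̄−μ₀)/SE = (43.59−40)/3.1980 = 1.1226
p-value (two-sided) = 0.26162
At α=0.1: p ≥ α → fail to reject H₀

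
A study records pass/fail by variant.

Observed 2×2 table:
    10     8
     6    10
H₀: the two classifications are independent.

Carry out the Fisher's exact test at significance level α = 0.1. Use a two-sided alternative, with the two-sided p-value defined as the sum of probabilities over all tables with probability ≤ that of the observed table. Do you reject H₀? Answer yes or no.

Margins: r₁=18, r₂=16, c₁=16, c₂=18, n=34
p_obs = C(18,10)·C(16,6)/C(34,16); sum pmf over tables with pmf ≤ p_obs
p-value (two-sided) = 0.32692
At α=0.1: p ≥ α → fail to reject H₀

reject H₀: no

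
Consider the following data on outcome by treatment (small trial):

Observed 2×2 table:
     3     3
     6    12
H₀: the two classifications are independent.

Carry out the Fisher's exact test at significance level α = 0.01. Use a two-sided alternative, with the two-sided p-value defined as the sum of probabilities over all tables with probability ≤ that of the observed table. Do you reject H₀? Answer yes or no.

Margins: r₁=6, r₂=18, c₁=9, c₂=15, n=24
p_obs = C(6,3)·C(18,6)/C(24,9); sum pmf over tables with pmf ≤ p_obs
p-value (two-sided) = 0.63491
At α=0.01: p ≥ α → fail to reject H₀

reject H₀: no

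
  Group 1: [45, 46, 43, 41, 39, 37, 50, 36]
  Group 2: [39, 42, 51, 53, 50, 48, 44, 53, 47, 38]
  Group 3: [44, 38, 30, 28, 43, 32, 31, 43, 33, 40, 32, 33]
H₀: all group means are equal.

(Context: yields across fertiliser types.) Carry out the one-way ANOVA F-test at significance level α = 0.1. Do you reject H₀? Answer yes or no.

reject H₀: yes

Group means [42.12, 46.50, 35.58], grand mean 40.967
SSB = Σnᵢ(x̄ᵢ−x̄)² = 664.675; SSW = ΣΣ(x−x̄ᵢ)² = 790.292
MSB = 664.675/2 = 332.3375; MSW = 790.292/27 = 29.2701
F = MSB/MSW = 11.3542
df = (2, 27)
p-value (upper-tail) = 0.00026
At α=0.1: p < α → reject H₀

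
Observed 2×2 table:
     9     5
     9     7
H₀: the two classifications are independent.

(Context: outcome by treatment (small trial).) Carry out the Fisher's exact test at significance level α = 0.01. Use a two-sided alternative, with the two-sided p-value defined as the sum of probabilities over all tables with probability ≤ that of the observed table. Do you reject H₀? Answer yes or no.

Margins: r₁=14, r₂=16, c₁=18, c₂=12, n=30
p_obs = C(14,9)·C(16,9)/C(30,18); sum pmf over tables with pmf ≤ p_obs
p-value (two-sided) = 0.72197
At α=0.01: p ≥ α → fail to reject H₀

reject H₀: no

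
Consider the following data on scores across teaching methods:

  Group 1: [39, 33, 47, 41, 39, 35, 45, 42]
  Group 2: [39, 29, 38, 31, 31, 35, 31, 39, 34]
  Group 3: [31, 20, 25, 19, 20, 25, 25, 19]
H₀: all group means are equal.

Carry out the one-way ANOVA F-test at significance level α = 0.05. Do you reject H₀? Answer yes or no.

reject H₀: yes

Group means [40.12, 34.11, 23.00], grand mean 32.480
SSB = Σnᵢ(x̄ᵢ−x̄)² = 1210.476; SSW = ΣΣ(x−x̄ᵢ)² = 399.764
MSB = 1210.476/2 = 605.2381; MSW = 399.764/22 = 18.1711
F = MSB/MSW = 33.3078
df = (2, 22)
p-value (upper-tail) = 0.00000
At α=0.05: p < α → reject H₀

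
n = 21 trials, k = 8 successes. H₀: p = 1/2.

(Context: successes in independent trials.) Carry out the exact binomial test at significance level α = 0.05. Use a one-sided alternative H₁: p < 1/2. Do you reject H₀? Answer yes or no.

Exact binomial: n=21, k=8, p₀=1/2=0.5000
P(X≤8) from Σ C(n,i)·p₀^i·(1−p₀)^(n−i)
p-value (one-sided, H₁ less) = 0.19166
At α=0.05: p ≥ α → fail to reject H₀

reject H₀: no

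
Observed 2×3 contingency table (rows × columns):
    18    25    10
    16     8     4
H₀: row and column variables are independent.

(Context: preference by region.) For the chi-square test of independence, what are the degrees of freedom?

df = (r−1)(c−1) = (2−1)·(3−1) = 2

degrees of freedom = 2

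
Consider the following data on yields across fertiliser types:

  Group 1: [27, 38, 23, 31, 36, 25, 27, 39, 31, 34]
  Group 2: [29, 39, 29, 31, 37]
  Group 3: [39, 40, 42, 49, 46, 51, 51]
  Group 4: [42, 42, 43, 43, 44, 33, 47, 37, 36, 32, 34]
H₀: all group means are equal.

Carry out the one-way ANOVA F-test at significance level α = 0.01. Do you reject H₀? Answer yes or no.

Group means [31.10, 33.00, 45.43, 39.36], grand mean 37.182
SSB = Σnᵢ(x̄ᵢ−x̄)² = 985.749; SSW = ΣΣ(x−x̄ᵢ)² = 785.160
MSB = 985.749/3 = 328.5831; MSW = 785.160/29 = 27.0745
F = MSB/MSW = 12.1363
df = (3, 29)
p-value (upper-tail) = 0.00003
At α=0.01: p < α → reject H₀

reject H₀: yes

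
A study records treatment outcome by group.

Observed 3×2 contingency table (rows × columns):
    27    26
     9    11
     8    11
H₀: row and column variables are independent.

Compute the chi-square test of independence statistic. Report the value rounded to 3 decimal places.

test statistic = 0.520

Row totals [53, 20, 19], col totals [44, 48], n=92
χ² = (27−25.35)²/25.35 + (26−27.65)²/27.65 + (9−9.57)²/9.57 + (11−10.43)²/10.43 + (8−9.09)²/9.09 + (11−9.91)²/9.91 = 0.5196
df = 2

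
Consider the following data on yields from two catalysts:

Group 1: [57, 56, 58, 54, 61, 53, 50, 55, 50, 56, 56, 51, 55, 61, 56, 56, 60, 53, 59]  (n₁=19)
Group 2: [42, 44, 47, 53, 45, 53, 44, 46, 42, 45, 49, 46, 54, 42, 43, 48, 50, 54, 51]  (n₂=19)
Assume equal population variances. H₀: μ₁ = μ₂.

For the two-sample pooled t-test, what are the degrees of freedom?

degrees of freedom = 36

df = n₁ + n₂ − 2 = 19 + 19 − 2 = 36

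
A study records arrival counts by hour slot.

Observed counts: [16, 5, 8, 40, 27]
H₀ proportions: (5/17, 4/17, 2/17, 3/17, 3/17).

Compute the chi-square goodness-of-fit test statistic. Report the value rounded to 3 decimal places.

n = 96; E_i = n·p_i = [28.24, 22.59, 11.29, 16.94, 16.94]
χ² = (16−28.24)²/28.24 + (5−22.59)²/22.59 + (8−11.29)²/11.29 + (40−16.94)²/16.94 + (27−16.94)²/16.94 = 57.3158
df = 4

test statistic = 57.316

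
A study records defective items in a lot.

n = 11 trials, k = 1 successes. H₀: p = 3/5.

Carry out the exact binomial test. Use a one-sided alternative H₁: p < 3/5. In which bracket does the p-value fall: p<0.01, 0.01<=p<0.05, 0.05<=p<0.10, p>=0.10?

p-value bracket: p<0.01

Exact binomial: n=11, k=1, p₀=3/5=0.6000
P(X≤1) from Σ C(n,i)·p₀^i·(1−p₀)^(n−i)
p-value (one-sided, H₁ less) = 0.00073
→ bracket: p<0.01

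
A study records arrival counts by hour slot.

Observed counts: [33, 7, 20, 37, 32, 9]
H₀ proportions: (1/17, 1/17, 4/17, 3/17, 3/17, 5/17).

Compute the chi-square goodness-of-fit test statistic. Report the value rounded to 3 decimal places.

test statistic = 114.766

n = 138; E_i = n·p_i = [8.12, 8.12, 32.47, 24.35, 24.35, 40.59]
χ² = (33−8.12)²/8.12 + (7−8.12)²/8.12 + (20−32.47)²/32.47 + (37−24.35)²/24.35 + (32−24.35)²/24.35 + (9−40.59)²/40.59 = 114.7662
df = 5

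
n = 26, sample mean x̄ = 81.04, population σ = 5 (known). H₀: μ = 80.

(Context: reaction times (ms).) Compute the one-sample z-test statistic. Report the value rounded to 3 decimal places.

test statistic = 1.061

SE = σ/√n = 5/√26 = 0.9806
z = (x̄−μ₀)/SE = (81.04−80)/0.9806 = 1.0606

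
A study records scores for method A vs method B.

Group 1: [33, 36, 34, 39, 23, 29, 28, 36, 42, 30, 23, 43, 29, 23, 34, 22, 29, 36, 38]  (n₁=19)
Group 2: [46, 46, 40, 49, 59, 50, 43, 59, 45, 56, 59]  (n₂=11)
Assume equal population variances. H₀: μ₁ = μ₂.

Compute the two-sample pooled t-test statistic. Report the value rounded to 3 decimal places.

test statistic = -7.236

x̄₁=31.947, s₁=6.468, n₁=19
x̄₂=50.182, s₂=6.969, n₂=11
s_p² = [18·6.468² + 10·6.969²]/28 = 44.2351
SE = √(s_p²·(1/19+1/11)) = 2.5198
t = (31.947−50.182)/2.5198 = -7.2364
df = 28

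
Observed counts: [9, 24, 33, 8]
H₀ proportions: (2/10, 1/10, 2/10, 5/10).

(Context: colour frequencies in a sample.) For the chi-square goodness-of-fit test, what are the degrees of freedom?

df = k − 1 = 4 − 1 = 3

degrees of freedom = 3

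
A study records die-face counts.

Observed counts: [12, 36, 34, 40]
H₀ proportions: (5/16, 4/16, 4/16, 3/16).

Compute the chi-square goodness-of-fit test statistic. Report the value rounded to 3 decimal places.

test statistic = 32.116

n = 122; E_i = n·p_i = [38.12, 30.50, 30.50, 22.88]
χ² = (12−38.12)²/38.12 + (36−30.50)²/30.50 + (34−30.50)²/30.50 + (40−22.88)²/22.88 = 32.1158
df = 3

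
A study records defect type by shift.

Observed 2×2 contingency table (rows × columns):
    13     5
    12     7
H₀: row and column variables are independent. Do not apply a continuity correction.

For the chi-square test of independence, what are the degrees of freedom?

degrees of freedom = 1

df = (r−1)(c−1) = (2−1)·(2−1) = 1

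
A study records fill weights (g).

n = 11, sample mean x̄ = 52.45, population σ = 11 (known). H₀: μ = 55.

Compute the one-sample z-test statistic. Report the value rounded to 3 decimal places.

SE = σ/√n = 11/√11 = 3.3166
z = (x̄−μ₀)/SE = (52.45−55)/3.3166 = -0.7689

test statistic = -0.769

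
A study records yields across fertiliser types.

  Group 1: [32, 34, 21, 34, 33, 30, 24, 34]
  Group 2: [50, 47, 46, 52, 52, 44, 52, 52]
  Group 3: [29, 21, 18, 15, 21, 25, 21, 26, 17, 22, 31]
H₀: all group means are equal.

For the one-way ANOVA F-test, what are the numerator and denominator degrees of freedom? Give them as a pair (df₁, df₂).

degrees of freedom = [2, 24]

k = 3 groups, N = 27 total
df = (k−1, N−k) = (3−1, 27−3) = (2, 24)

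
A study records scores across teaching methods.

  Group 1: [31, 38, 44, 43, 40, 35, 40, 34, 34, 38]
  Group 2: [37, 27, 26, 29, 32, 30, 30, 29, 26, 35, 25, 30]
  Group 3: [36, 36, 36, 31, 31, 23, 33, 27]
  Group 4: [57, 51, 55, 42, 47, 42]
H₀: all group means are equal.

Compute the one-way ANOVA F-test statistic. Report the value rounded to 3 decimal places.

test statistic = 26.805

Group means [37.70, 29.67, 31.62, 49.00], grand mean 35.556
SSB = Σnᵢ(x̄ᵢ−x̄)² = 1670.247; SSW = ΣΣ(x−x̄ᵢ)² = 664.642
MSB = 1670.247/3 = 556.7491; MSW = 664.642/32 = 20.7701
F = MSB/MSW = 26.8054
df = (3, 32)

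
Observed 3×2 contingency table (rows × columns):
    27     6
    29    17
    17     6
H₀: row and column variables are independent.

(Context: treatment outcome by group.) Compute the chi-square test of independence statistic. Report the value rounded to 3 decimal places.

test statistic = 3.409

Row totals [33, 46, 23], col totals [73, 29], n=102
χ² = (27−23.62)²/23.62 + (6−9.38)²/9.38 + (29−32.92)²/32.92 + (17−13.08)²/13.08 + (17−16.46)²/16.46 + (6−6.54)²/6.54 = 3.4089
df = 2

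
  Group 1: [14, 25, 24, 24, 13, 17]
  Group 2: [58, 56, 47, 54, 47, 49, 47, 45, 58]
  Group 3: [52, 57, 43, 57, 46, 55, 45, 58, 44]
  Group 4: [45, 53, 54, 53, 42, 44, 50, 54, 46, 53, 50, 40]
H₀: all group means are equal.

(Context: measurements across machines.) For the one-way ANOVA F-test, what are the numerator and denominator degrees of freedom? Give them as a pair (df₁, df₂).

degrees of freedom = [3, 32]

k = 4 groups, N = 36 total
df = (k−1, N−k) = (4−1, 36−4) = (3, 32)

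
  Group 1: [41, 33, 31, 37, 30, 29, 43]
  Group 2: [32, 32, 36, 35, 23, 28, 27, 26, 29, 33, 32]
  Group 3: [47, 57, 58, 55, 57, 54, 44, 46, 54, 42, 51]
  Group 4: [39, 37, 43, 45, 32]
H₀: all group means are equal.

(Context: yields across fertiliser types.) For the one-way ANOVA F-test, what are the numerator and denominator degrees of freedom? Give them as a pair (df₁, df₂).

k = 4 groups, N = 34 total
df = (k−1, N−k) = (4−1, 34−4) = (3, 30)

degrees of freedom = [3, 30]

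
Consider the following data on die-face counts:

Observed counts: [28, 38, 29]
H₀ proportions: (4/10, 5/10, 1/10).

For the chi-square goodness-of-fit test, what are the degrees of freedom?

df = k − 1 = 3 − 1 = 2

degrees of freedom = 2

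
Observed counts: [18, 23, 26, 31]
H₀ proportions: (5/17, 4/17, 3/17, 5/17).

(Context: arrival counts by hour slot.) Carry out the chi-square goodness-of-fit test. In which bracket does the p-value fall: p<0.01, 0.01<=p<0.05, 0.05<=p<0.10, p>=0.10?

n = 98; E_i = n·p_i = [28.82, 23.06, 17.29, 28.82]
χ² = (18−28.82)²/28.82 + (23−23.06)²/23.06 + (26−17.29)²/17.29 + (31−28.82)²/28.82 = 8.6114
df = 3
p-value (upper-tail) = 0.03493
→ bracket: 0.01<=p<0.05

p-value bracket: 0.01<=p<0.05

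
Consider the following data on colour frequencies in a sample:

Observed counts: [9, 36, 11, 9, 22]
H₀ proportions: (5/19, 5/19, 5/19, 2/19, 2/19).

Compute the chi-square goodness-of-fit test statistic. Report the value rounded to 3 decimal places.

test statistic = 40.125

n = 87; E_i = n·p_i = [22.89, 22.89, 22.89, 9.16, 9.16]
χ² = (9−22.89)²/22.89 + (36−22.89)²/22.89 + (11−22.89)²/22.89 + (9−9.16)²/9.16 + (22−9.16)²/9.16 = 40.1253
df = 4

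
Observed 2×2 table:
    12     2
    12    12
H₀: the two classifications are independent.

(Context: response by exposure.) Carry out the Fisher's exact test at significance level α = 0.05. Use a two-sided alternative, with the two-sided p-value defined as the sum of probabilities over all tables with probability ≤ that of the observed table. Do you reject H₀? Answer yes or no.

reject H₀: yes

Margins: r₁=14, r₂=24, c₁=24, c₂=14, n=38
p_obs = C(14,12)·C(24,12)/C(38,24); sum pmf over tables with pmf ≤ p_obs
p-value (two-sided) = 0.03924
At α=0.05: p < α → reject H₀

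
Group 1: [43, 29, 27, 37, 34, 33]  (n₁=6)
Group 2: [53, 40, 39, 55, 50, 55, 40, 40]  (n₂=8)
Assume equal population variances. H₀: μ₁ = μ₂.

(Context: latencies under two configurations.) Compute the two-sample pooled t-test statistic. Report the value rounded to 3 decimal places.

x̄₁=33.833, s₁=5.742, n₁=6
x̄₂=46.500, s₂=7.387, n₂=8
s_p² = [5·5.742² + 7·7.387²]/12 = 45.5694
SE = √(s_p²·(1/6+1/8)) = 3.6457
t = (33.833−46.500)/3.6457 = -3.4744
df = 12

test statistic = -3.474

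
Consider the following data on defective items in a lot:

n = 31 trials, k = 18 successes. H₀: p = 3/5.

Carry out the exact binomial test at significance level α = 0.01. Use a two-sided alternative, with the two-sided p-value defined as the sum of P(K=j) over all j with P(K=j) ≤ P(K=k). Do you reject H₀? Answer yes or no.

Exact binomial: n=31, k=18, p₀=3/5=0.6000
P(X=j) = C(n,j)·p₀^j·(1−p₀)^(n−j); p = Σ P(X=j) over j with P(X=j) ≤ P(X=18)
p-value (two-sided) = 0.85573
At α=0.01: p ≥ α → fail to reject H₀

reject H₀: no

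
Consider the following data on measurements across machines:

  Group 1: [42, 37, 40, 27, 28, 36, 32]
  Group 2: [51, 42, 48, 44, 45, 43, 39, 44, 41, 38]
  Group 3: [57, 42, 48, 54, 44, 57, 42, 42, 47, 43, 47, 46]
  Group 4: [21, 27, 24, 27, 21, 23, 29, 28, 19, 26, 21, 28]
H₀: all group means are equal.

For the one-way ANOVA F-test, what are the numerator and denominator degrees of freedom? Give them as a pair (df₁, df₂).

degrees of freedom = [3, 37]

k = 4 groups, N = 41 total
df = (k−1, N−k) = (4−1, 41−4) = (3, 37)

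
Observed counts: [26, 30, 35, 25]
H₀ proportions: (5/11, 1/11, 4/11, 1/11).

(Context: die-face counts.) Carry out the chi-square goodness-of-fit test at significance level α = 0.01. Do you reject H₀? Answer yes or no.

reject H₀: yes

n = 116; E_i = n·p_i = [52.73, 10.55, 42.18, 10.55]
χ² = (26−52.73)²/52.73 + (30−10.55)²/10.55 + (35−42.18)²/42.18 + (25−10.55)²/10.55 = 70.4737
df = 3
p-value (upper-tail) = 0.00000
At α=0.01: p < α → reject H₀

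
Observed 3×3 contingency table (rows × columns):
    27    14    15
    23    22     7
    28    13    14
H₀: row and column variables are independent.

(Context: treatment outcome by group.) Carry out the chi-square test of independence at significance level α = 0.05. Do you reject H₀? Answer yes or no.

Row totals [56, 52, 55], col totals [78, 49, 36], n=163
χ² = (27−26.80)²/26.80 + (14−16.83)²/16.83 + (15−12.37)²/12.37 + (23−24.88)²/24.88 + (22−15.63)²/15.63 + (7−11.48)²/11.48 + (28−26.32)²/26.32 + (13−16.53)²/16.53 + (14−12.15)²/12.15 = 6.6720
df = 4
p-value (upper-tail) = 0.15427
At α=0.05: p ≥ α → fail to reject H₀

reject H₀: no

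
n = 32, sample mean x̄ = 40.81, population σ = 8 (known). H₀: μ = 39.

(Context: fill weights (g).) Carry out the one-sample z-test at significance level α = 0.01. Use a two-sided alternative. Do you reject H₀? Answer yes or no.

reject H₀: no

SE = σ/√n = 8/√32 = 1.4142
z = (x̄−μ₀)/SE = (40.81−39)/1.4142 = 1.2799
p-value (two-sided) = 0.20059
At α=0.01: p ≥ α → fail to reject H₀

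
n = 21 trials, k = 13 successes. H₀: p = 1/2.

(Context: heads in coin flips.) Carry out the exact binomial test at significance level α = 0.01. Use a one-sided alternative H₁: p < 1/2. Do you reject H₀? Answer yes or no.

Exact binomial: n=21, k=13, p₀=1/2=0.5000
P(X≤13) from Σ C(n,i)·p₀^i·(1−p₀)^(n−i)
p-value (one-sided, H₁ less) = 0.90538
At α=0.01: p ≥ α → fail to reject H₀

reject H₀: no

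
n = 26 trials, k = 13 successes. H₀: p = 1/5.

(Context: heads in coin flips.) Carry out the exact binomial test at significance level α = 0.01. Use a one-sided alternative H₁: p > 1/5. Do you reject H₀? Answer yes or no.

Exact binomial: n=26, k=13, p₀=1/5=0.2000
P(X≥13) from Σ C(n,i)·p₀^i·(1−p₀)^(n−i)
p-value (one-sided, H₁ greater) = 0.00060
At α=0.01: p < α → reject H₀

reject H₀: yes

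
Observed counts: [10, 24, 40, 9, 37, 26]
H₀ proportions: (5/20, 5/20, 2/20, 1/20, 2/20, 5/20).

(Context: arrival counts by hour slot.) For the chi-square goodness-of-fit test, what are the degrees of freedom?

degrees of freedom = 5

df = k − 1 = 6 − 1 = 5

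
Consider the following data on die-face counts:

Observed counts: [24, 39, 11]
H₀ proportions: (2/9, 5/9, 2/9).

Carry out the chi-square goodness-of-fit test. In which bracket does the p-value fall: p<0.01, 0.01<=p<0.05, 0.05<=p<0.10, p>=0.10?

n = 74; E_i = n·p_i = [16.44, 41.11, 16.44]
χ² = (24−16.44)²/16.44 + (39−41.11)²/41.11 + (11−16.44)²/16.44 = 5.3824
df = 2
p-value (upper-tail) = 0.06780
→ bracket: 0.05<=p<0.10

p-value bracket: 0.05<=p<0.10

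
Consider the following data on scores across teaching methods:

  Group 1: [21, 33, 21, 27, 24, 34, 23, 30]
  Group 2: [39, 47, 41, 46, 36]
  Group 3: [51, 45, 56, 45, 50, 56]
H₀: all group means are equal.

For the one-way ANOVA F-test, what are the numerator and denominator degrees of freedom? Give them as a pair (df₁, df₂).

degrees of freedom = [2, 16]

k = 3 groups, N = 19 total
df = (k−1, N−k) = (3−1, 19−3) = (2, 16)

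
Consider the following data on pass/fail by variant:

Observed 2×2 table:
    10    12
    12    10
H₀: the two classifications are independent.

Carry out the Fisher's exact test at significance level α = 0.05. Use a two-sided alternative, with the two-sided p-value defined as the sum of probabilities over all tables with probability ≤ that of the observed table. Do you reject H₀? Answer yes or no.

reject H₀: no

Margins: r₁=22, r₂=22, c₁=22, c₂=22, n=44
p_obs = C(22,10)·C(22,12)/C(44,22); sum pmf over tables with pmf ≤ p_obs
p-value (two-sided) = 0.76349
At α=0.05: p ≥ α → fail to reject H₀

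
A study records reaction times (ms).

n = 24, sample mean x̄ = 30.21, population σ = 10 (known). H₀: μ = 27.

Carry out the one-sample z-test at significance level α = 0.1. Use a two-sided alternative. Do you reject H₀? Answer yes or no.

SE = σ/√n = 10/√24 = 2.0412
z = (x̄−μ₀)/SE = (30.21−27)/2.0412 = 1.5726
p-value (two-sided) = 0.11582
At α=0.1: p ≥ α → fail to reject H₀

reject H₀: no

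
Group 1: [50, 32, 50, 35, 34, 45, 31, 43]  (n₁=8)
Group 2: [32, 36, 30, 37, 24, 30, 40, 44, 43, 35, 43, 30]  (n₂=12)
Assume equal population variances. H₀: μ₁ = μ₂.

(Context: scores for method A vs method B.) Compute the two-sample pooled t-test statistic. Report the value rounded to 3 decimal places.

x̄₁=40.000, s₁=7.928, n₁=8
x̄₂=35.333, s₂=6.344, n₂=12
s_p² = [7·7.928² + 11·6.344²]/18 = 49.0370
SE = √(s_p²·(1/8+1/12)) = 3.1963
t = (40.000−35.333)/3.1963 = 1.4600
df = 18

test statistic = 1.460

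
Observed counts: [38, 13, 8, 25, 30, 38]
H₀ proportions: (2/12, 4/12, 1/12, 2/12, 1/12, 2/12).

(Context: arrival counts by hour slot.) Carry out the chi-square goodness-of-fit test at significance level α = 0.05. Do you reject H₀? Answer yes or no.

reject H₀: yes

n = 152; E_i = n·p_i = [25.33, 50.67, 12.67, 25.33, 12.67, 25.33]
χ² = (38−25.33)²/25.33 + (13−50.67)²/50.67 + (8−12.67)²/12.67 + (25−25.33)²/25.33 + (30−12.67)²/12.67 + (38−25.33)²/25.33 = 66.1118
df = 5
p-value (upper-tail) = 0.00000
At α=0.05: p < α → reject H₀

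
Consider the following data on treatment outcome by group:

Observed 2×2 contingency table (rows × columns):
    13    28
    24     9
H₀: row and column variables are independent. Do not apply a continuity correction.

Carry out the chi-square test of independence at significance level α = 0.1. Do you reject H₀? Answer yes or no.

reject H₀: yes

Row totals [41, 33], col totals [37, 37], n=74
χ² = (13−20.50)²/20.50 + (28−20.50)²/20.50 + (24−16.50)²/16.50 + (9−16.50)²/16.50 = 12.3060
df = 1
p-value (upper-tail) = 0.00045
At α=0.1: p < α → reject H₀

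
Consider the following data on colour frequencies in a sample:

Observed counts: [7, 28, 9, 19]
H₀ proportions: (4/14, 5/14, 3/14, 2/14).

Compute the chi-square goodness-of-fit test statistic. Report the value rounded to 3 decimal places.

n = 63; E_i = n·p_i = [18.00, 22.50, 13.50, 9.00]
χ² = (7−18.00)²/18.00 + (28−22.50)²/22.50 + (9−13.50)²/13.50 + (19−9.00)²/9.00 = 20.6778
df = 3

test statistic = 20.678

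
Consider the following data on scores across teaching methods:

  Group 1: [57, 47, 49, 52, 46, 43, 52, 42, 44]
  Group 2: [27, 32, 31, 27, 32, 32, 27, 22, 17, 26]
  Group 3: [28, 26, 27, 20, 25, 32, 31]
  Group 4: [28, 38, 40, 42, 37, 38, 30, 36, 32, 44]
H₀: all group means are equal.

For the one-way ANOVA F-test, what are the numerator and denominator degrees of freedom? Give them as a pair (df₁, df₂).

k = 4 groups, N = 36 total
df = (k−1, N−k) = (4−1, 36−4) = (3, 32)

degrees of freedom = [3, 32]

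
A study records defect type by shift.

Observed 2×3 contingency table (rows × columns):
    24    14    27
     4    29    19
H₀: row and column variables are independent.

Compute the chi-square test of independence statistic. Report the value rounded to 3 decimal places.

test statistic = 19.708

Row totals [65, 52], col totals [28, 43, 46], n=117
χ² = (24−15.56)²/15.56 + (14−23.89)²/23.89 + (27−25.56)²/25.56 + (4−12.44)²/12.44 + (29−19.11)²/19.11 + (19−20.44)²/20.44 = 19.7084
df = 2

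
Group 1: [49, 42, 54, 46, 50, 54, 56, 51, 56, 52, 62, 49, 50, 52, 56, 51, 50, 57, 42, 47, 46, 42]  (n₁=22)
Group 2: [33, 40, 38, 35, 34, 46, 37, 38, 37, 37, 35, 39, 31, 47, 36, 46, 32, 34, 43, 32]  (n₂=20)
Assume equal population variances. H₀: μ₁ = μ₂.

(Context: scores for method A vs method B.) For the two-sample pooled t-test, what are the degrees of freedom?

degrees of freedom = 40

df = n₁ + n₂ − 2 = 22 + 20 − 2 = 40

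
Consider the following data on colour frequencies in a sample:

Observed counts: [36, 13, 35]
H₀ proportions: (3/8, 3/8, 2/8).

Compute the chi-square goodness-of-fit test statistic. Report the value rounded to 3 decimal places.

test statistic = 20.841

n = 84; E_i = n·p_i = [31.50, 31.50, 21.00]
χ² = (36−31.50)²/31.50 + (13−31.50)²/31.50 + (35−21.00)²/21.00 = 20.8413
df = 2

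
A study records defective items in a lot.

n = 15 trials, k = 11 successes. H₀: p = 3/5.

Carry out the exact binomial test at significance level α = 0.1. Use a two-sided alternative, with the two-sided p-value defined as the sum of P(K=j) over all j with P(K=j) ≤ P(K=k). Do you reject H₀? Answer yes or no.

reject H₀: no

Exact binomial: n=15, k=11, p₀=3/5=0.6000
P(X=j) = C(n,j)·p₀^j·(1−p₀)^(n−j); p = Σ P(X=j) over j with P(X=j) ≤ P(X=11)
p-value (two-sided) = 0.43038
At α=0.1: p ≥ α → fail to reject H₀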